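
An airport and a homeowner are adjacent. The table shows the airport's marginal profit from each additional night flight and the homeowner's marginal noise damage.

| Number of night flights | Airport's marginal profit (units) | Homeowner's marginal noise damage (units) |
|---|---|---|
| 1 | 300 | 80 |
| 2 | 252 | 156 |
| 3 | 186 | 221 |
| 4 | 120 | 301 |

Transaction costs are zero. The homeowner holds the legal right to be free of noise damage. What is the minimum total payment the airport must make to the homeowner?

Efficient level: marginal profit ≥ marginal noise damage through level 2, so k* = 2.
With the homeowner holding the right, the airport must at least compensate total damage at k*: 80 + 156 = 236.

236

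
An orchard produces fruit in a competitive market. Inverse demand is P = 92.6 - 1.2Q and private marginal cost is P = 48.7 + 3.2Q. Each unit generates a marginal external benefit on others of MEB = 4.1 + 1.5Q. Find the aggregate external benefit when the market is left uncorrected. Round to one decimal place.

115.6

Market equilibrium (private): 48.7 + 3.2Q = 92.6 - 1.2Q → Q_m = 9.9773.
Total external benefit = ∫₀^{Q_m} (4.1 + 1.5Q) dQ = 4.1×9.9773 + ½×1.5×9.9773² = 115.5668.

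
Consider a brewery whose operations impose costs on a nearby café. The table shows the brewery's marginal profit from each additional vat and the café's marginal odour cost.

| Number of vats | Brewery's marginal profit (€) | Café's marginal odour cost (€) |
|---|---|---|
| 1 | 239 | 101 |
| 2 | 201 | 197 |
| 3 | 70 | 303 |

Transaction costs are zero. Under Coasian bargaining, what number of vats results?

Bargaining reaches the level where marginal profit last exceeds marginal odour cost.
That holds through level 2 (201 ≥ 197) but not at 3 (70 < 303).

2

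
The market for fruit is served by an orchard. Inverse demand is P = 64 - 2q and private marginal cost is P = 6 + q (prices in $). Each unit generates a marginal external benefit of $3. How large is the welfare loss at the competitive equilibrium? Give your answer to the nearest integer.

Market equilibrium (private): 6 + q = 64 - 2q → q_m = 19.3333.
Social marginal cost = private MC − MEB = 3 + q.
Set SMC = demand: 3 + q = 64 - 2q → q* = 20.3333.
Height of the DWL triangle at q_m is demand(q_m) − SMC(q_m) = MEB(q_m) = 3.0000.
DWL = ½ × 1.0000 × 3.0000 = 1.5000.

DWL = $2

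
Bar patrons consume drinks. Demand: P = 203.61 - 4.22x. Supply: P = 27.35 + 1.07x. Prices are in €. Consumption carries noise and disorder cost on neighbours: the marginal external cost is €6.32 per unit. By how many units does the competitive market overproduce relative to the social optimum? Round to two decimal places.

1.19 units

Market equilibrium (private): 27.35 + 1.07x = 203.61 - 4.22x → x_m = 33.3195.
Social marginal benefit = demand − MEC = 197.29 - 4.22x.
Set SMB = MC: 197.29 - 4.22x = 27.35 + 1.07x → x* = 32.1248.
Gap = |33.3195 − 32.1248| = 1.1947.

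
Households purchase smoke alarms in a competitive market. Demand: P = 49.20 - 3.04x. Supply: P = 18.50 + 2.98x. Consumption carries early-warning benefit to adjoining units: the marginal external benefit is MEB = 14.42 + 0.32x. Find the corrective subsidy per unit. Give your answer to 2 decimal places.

subsidy = 16.95 per unit

Social marginal benefit = demand + MEB = 63.62 - 2.72x.
Set SMB = MC: 63.62 - 2.72x = 18.50 + 2.98x → x* = 7.9158.
The Pigouvian subsidy equals MEB at x*: 14.42 + 0.32×7.9158 = 16.9531.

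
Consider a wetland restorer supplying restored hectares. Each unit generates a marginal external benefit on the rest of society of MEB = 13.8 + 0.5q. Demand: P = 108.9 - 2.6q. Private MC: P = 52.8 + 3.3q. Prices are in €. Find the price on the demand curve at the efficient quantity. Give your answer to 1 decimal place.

Social marginal cost = private MC − MEB = 39.0 + 2.8q.
Set SMC = demand: 39.0 + 2.8q = 108.9 - 2.6q → q* = 12.9444.
Consumer price on the demand curve at q*: 108.9 − 2.6×12.9444 = 75.2446.

P = €75.2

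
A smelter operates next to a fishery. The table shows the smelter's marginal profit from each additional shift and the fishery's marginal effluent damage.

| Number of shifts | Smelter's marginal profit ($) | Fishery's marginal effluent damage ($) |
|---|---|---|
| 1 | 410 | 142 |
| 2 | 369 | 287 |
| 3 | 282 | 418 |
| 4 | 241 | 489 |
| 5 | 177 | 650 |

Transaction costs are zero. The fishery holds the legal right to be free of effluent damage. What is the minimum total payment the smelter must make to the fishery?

Efficient level: marginal profit ≥ marginal effluent damage through level 2, so k* = 2.
With the fishery holding the right, the smelter must at least compensate total damage at k*: 142 + 287 = 429.

$429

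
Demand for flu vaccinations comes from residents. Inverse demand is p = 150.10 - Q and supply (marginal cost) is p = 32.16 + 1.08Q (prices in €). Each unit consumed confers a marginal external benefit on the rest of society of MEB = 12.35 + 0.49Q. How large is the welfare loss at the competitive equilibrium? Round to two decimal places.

Market equilibrium (private): 32.16 + 1.08Q = 150.10 - Q → Q_m = 56.7019.
Social marginal benefit = demand + MEB = 162.45 - 0.51Q.
Set SMB = MC: 162.45 - 0.51Q = 32.16 + 1.08Q → Q* = 81.9434.
Between Q* and Q_m the wedge SMB − MC runs linearly from 0 to MEB(Q_m), so the loss is a triangle.
DWL = ½ × 25.2415 × 40.1339 = 506.5199.

DWL = €506.52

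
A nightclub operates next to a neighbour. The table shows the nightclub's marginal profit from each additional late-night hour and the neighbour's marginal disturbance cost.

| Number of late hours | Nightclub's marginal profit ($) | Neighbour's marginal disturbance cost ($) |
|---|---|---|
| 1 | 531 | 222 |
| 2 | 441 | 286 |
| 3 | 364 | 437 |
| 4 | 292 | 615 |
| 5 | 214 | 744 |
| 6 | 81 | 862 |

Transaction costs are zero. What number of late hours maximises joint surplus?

2

Bargaining reaches the level where marginal profit last exceeds marginal disturbance cost.
That holds through level 2 (441 ≥ 286) but not at 3 (364 < 437).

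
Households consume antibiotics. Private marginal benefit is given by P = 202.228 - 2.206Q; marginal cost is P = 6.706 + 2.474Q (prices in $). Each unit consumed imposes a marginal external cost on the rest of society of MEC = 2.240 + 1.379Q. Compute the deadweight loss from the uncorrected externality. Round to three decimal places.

DWL = $295.616

Market equilibrium (private): 6.706 + 2.474Q = 202.228 - 2.206Q → Q_m = 41.7782.
Social marginal benefit = demand − MEC = 199.988 - 3.585Q.
Set SMB = MC: 199.988 - 3.585Q = 6.706 + 2.474Q → Q* = 31.9000.
Height of the DWL triangle at Q_m is MC(Q_m) − SMB(Q_m) = MEC(Q_m) = 59.8521.
DWL = ½ × 9.8782 × 59.8521 = 295.6155.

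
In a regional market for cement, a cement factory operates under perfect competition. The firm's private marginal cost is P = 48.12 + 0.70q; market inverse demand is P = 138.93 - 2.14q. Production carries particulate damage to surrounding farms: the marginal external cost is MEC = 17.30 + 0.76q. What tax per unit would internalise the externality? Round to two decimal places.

tax = 32.82 per unit

Social marginal cost = private MC + MEC = 65.42 + 1.46q.
Set SMC = demand: 65.42 + 1.46q = 138.93 - 2.14q → q* = 20.4194.
The Pigouvian tax equals MEC at q*: 17.30 + 0.76×20.4194 = 32.8187.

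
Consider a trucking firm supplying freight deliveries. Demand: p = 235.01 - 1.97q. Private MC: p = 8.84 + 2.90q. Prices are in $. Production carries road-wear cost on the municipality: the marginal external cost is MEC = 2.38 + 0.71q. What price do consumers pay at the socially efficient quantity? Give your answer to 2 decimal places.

P = $156.00

Social marginal cost = private MC + MEC = 11.22 + 3.61q.
Set SMC = demand: 11.22 + 3.61q = 235.01 - 1.97q → q* = 40.1057.
Consumer price on the demand curve at q*: 235.01 − 1.97×40.1057 = 156.0018.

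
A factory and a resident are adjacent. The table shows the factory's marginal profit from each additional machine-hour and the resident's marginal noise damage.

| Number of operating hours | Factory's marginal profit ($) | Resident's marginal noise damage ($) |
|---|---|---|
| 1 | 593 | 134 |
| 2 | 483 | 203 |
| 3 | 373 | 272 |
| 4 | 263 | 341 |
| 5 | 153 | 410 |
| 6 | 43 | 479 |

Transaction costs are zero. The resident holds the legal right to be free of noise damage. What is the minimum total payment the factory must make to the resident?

$609

Efficient level: marginal profit ≥ marginal noise damage through level 3, so k* = 3.
With the resident holding the right, the factory must at least compensate total damage at k*: 134 + 203 + 272 = 609.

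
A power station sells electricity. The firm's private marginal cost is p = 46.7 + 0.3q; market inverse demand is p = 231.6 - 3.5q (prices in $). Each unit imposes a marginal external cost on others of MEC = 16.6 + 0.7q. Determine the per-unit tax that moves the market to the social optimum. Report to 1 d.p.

Social marginal cost = private MC + MEC = 63.3 + q.
Set SMC = demand: 63.3 + q = 231.6 - 3.5q → q* = 37.4000.
The Pigouvian tax equals MEC at q*: 16.6 + 0.7×37.4000 = 42.7800.

tax = $42.8 per unit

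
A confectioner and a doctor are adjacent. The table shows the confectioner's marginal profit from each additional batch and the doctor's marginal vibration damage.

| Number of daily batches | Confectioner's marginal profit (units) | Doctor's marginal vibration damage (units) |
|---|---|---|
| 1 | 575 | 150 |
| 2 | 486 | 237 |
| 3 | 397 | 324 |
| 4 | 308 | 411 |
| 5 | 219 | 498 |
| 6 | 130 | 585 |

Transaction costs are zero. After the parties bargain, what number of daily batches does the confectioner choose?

3

Bargaining reaches the level where marginal profit last exceeds marginal vibration damage.
That holds through level 3 (397 ≥ 324) but not at 4 (308 < 411).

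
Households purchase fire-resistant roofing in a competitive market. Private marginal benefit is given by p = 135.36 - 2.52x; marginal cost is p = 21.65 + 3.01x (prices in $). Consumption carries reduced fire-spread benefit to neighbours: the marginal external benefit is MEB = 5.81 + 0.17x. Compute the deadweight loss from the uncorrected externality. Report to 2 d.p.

DWL = $8.08

Market equilibrium (private): 21.65 + 3.01x = 135.36 - 2.52x → x_m = 20.5624.
Social marginal benefit = demand + MEB = 141.17 - 2.35x.
Set SMB = MC: 141.17 - 2.35x = 21.65 + 3.01x → x* = 22.2985.
The loss is the area between SMB and MC from x* to x_m; with linear curves that's a triangle of height MEB(x_m).
DWL = ½ × 1.7361 × 9.3056 = 8.0777.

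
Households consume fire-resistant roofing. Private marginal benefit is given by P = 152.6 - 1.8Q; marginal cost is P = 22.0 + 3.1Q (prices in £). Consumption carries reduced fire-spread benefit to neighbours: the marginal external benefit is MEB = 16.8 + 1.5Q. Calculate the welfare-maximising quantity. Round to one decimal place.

Q* = 43.4

Social marginal benefit = demand + MEB = 169.4 - 0.3Q.
Set SMB = MC: 169.4 - 0.3Q = 22.0 + 3.1Q → Q* = 43.3529.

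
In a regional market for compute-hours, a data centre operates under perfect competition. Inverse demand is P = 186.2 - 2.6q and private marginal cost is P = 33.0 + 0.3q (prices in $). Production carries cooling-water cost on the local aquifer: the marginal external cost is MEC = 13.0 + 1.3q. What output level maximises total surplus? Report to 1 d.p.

Social marginal cost = private MC + MEC = 46.0 + 1.6q.
Set SMC = demand: 46.0 + 1.6q = 186.2 - 2.6q → q* = 33.3810.

q* = 33.4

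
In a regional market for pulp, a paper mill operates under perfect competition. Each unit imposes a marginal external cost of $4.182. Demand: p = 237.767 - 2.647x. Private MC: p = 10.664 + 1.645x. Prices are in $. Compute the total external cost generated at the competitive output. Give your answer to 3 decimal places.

$221.283

Market equilibrium (private): 10.664 + 1.645x = 237.767 - 2.647x → x_m = 52.9131.
Total external cost = MEC × x_m = 4.182 × 52.9131 = 221.2826.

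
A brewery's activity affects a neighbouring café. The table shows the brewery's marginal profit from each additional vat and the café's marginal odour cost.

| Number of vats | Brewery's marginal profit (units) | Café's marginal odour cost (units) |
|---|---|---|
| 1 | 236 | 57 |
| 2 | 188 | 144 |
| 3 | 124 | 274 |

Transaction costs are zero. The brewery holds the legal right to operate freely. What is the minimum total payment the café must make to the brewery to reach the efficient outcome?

Left alone the brewery would choose level 3 (marginal profit stays positive).
Efficient level: k* = 2 (marginal profit ≥ marginal odour cost through 2).
The café must at least cover the brewery's forgone profit from cutting 3→2: 124 = 124.

124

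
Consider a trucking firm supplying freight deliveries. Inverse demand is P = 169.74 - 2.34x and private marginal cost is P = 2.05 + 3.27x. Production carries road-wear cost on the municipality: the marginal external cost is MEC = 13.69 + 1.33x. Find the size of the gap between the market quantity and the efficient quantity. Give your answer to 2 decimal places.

7.70 units

Market equilibrium (private): 2.05 + 3.27x = 169.74 - 2.34x → x_m = 29.8913.
Social marginal cost = private MC + MEC = 15.74 + 4.60x.
Set SMC = demand: 15.74 + 4.60x = 169.74 - 2.34x → x* = 22.1902.
Gap = |29.8913 − 22.1902| = 7.7011.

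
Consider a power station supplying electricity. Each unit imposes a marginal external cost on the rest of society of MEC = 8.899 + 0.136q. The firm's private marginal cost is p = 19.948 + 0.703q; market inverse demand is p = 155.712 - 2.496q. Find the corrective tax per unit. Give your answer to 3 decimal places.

Social marginal cost = private MC + MEC = 28.847 + 0.839q.
Set SMC = demand: 28.847 + 0.839q = 155.712 - 2.496q → q* = 38.0405.
The Pigouvian tax equals MEC at q*: 8.899 + 0.136×38.0405 = 14.0725.

tax = 14.073 per unit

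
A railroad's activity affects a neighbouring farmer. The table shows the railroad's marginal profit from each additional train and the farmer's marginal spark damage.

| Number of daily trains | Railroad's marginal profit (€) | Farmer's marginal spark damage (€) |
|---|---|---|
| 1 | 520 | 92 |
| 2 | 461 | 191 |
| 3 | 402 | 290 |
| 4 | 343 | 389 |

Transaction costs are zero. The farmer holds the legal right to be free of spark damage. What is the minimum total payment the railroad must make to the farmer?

€573

Efficient level: marginal profit ≥ marginal spark damage through level 3, so k* = 3.
With the farmer holding the right, the railroad must at least compensate total damage at k*: 92 + 191 + 290 = 573.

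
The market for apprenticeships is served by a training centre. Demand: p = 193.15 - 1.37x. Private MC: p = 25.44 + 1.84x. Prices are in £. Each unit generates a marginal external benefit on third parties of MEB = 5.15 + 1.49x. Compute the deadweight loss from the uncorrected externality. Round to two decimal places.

Market equilibrium (private): 25.44 + 1.84x = 193.15 - 1.37x → x_m = 52.2461.
Social marginal cost = private MC − MEB = 20.29 + 0.35x.
Set SMC = demand: 20.29 + 0.35x = 193.15 - 1.37x → x* = 100.5000.
The loss is the area between SMC and demand from x* to x_m; with linear curves that's a triangle of height MEB(x_m).
DWL = ½ × 48.2539 × 82.9967 = 2002.4572.

DWL = £2002.46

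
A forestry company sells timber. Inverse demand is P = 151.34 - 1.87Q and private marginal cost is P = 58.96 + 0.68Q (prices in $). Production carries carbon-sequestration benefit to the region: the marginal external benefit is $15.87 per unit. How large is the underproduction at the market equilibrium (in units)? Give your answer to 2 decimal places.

6.22 units

Market equilibrium (private): 58.96 + 0.68Q = 151.34 - 1.87Q → Q_m = 36.2275.
Social marginal cost = private MC − MEB = 43.09 + 0.68Q.
Set SMC = demand: 43.09 + 0.68Q = 151.34 - 1.87Q → Q* = 42.4510.
Gap = |36.2275 − 42.4510| = 6.2235.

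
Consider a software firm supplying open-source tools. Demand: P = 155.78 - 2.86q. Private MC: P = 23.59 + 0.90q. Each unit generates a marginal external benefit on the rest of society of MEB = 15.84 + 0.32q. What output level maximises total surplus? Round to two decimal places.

Social marginal cost = private MC − MEB = 7.75 + 0.58q.
Set SMC = demand: 7.75 + 0.58q = 155.78 - 2.86q → q* = 43.0320.

q* = 43.03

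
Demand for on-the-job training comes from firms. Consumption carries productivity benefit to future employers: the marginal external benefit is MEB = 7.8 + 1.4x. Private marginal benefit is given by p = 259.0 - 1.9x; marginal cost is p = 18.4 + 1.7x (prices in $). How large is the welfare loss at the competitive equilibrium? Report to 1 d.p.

Market equilibrium (private): 18.4 + 1.7x = 259.0 - 1.9x → x_m = 66.8333.
Social marginal benefit = demand + MEB = 266.8 - 0.5x.
Set SMB = MC: 266.8 - 0.5x = 18.4 + 1.7x → x* = 112.9091.
Between x* and x_m the wedge SMB − MC runs linearly from 0 to MEB(x_m), so the loss is a triangle.
DWL = ½ × 46.0758 × 101.3667 = 2335.2759.

DWL = $2335.3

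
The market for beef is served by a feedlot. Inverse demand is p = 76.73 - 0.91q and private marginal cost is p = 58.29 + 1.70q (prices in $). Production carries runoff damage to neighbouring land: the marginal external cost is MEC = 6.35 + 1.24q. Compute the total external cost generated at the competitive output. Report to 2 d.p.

Market equilibrium (private): 58.29 + 1.70q = 76.73 - 0.91q → q_m = 7.0651.
Total external cost = ∫₀^{q_m} (6.35 + 1.24q) dq = 6.35×7.0651 + ½×1.24×7.0651² = 75.8111.

$75.81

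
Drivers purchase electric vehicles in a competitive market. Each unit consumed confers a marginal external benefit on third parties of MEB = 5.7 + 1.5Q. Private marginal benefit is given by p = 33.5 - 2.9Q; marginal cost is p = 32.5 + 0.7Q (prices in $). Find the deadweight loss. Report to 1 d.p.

DWL = $8.9

Market equilibrium (private): 32.5 + 0.7Q = 33.5 - 2.9Q → Q_m = 0.2778.
Social marginal benefit = demand + MEB = 39.2 - 1.4Q.
Set SMB = MC: 39.2 - 1.4Q = 32.5 + 0.7Q → Q* = 3.1905.
The welfare-loss triangle has base |Q_m − Q*| and height MEB(Q_m) (the vertical gap between SMB and MC is zero at Q* and MEB at Q_m).
DWL = ½ × 2.9127 × 6.1167 = 8.9081.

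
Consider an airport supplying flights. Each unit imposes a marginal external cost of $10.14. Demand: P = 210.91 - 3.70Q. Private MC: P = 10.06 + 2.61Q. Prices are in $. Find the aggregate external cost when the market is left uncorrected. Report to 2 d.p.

$322.76

Market equilibrium (private): 10.06 + 2.61Q = 210.91 - 3.70Q → Q_m = 31.8304.
Total external cost = MEC × Q_m = 10.14 × 31.8304 = 322.7603.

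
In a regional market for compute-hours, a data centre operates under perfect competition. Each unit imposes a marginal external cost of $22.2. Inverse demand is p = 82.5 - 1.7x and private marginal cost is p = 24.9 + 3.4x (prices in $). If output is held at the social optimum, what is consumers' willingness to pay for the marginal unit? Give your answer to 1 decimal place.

P = $70.7

Social marginal cost = private MC + MEC = 47.1 + 3.4x.
Set SMC = demand: 47.1 + 3.4x = 82.5 - 1.7x → x* = 6.9412.
Consumer price on the demand curve at x*: 82.5 − 1.7×6.9412 = 70.7000.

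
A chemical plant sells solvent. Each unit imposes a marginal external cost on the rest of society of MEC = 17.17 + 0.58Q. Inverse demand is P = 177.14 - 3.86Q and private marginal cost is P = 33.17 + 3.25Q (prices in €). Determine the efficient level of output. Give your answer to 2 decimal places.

Social marginal cost = private MC + MEC = 50.34 + 3.83Q.
Set SMC = demand: 50.34 + 3.83Q = 177.14 - 3.86Q → Q* = 16.4889.

Q* = 16.49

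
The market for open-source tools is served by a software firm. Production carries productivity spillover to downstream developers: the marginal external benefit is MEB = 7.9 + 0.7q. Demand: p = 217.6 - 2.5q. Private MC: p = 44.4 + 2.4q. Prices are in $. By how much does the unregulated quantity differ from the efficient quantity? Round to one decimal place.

Market equilibrium (private): 44.4 + 2.4q = 217.6 - 2.5q → q_m = 35.3469.
Social marginal cost = private MC − MEB = 36.5 + 1.7q.
Set SMC = demand: 36.5 + 1.7q = 217.6 - 2.5q → q* = 43.1190.
Gap = |35.3469 − 43.1190| = 7.7721.

7.8 units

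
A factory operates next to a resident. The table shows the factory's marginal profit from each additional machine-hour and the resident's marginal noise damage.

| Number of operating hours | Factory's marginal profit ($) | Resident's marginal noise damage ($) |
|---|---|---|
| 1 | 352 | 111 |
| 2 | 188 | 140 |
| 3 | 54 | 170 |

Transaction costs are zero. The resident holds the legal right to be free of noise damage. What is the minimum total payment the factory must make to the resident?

$251

Efficient level: marginal profit ≥ marginal noise damage through level 2, so k* = 2.
With the resident holding the right, the factory must at least compensate total damage at k*: 111 + 140 = 251.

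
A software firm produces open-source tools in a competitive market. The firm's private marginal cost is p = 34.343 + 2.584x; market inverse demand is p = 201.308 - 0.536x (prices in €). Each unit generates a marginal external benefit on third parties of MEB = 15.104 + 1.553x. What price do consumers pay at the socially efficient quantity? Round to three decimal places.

Social marginal cost = private MC − MEB = 19.239 + 1.031x.
Set SMC = demand: 19.239 + 1.031x = 201.308 - 0.536x → x* = 116.1895.
Consumer price on the demand curve at x*: 201.308 − 0.536×116.1895 = 139.0304.

P = €139.030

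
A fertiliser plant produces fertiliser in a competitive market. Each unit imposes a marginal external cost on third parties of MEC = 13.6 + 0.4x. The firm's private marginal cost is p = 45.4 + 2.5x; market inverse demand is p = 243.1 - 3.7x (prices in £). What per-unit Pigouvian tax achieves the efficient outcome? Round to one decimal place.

Social marginal cost = private MC + MEC = 59.0 + 2.9x.
Set SMC = demand: 59.0 + 2.9x = 243.1 - 3.7x → x* = 27.8939.
The Pigouvian tax equals MEC at x*: 13.6 + 0.4×27.8939 = 24.7576.

tax = £24.8 per unit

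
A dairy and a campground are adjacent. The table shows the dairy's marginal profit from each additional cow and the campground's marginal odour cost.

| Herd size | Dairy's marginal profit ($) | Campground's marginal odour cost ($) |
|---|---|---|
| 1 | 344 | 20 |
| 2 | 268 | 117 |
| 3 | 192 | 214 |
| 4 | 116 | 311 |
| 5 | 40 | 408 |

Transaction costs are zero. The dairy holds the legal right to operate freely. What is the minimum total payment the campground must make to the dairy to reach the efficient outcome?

$348

Left alone the dairy would choose level 5 (marginal profit stays positive).
Efficient level: k* = 2 (marginal profit ≥ marginal odour cost through 2).
The campground must at least cover the dairy's forgone profit from cutting 5→2: 192 + 116 + 40 = 348.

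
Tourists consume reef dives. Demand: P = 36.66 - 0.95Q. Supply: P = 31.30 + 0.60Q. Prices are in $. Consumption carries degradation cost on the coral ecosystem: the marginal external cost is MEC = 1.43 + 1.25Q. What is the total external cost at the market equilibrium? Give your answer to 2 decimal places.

Market equilibrium (private): 31.30 + 0.60Q = 36.66 - 0.95Q → Q_m = 3.4581.
Total external cost = ∫₀^{Q_m} (1.43 + 1.25Q) dQ = 1.43×3.4581 + ½×1.25×3.4581² = 12.4191.

$12.42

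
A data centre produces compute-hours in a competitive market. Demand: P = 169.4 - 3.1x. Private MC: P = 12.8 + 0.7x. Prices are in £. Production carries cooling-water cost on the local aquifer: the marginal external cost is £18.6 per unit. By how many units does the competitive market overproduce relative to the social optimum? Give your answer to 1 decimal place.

Market equilibrium (private): 12.8 + 0.7x = 169.4 - 3.1x → x_m = 41.2105.
Social marginal cost = private MC + MEC = 31.4 + 0.7x.
Set SMC = demand: 31.4 + 0.7x = 169.4 - 3.1x → x* = 36.3158.
Gap = |41.2105 − 36.3158| = 4.8947.

4.9 units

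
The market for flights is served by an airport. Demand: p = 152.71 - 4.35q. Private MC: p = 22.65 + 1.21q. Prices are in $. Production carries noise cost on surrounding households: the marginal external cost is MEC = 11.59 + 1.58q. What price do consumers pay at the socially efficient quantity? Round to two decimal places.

Social marginal cost = private MC + MEC = 34.24 + 2.79q.
Set SMC = demand: 34.24 + 2.79q = 152.71 - 4.35q → q* = 16.5924.
Consumer price on the demand curve at q*: 152.71 − 4.35×16.5924 = 80.5331.

P = $80.53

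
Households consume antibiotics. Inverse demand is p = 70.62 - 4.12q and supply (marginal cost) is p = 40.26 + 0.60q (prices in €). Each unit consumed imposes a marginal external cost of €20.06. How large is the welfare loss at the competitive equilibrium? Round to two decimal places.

Market equilibrium (private): 40.26 + 0.60q = 70.62 - 4.12q → q_m = 6.4322.
Social marginal benefit = demand − MEC = 50.56 - 4.12q.
Set SMB = MC: 50.56 - 4.12q = 40.26 + 0.60q → q* = 2.1822.
The loss is the area between SMB and MC from q* to q_m; with linear curves that's a triangle of height MEC(q_m).
DWL = ½ × 4.2500 × 20.0600 = 42.6275.

DWL = €42.63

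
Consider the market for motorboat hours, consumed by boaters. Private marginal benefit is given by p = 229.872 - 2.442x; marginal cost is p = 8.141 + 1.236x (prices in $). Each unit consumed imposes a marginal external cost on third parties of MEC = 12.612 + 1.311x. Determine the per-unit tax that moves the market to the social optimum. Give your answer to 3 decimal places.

Social marginal benefit = demand − MEC = 217.260 - 3.753x.
Set SMB = MC: 217.260 - 3.753x = 8.141 + 1.236x → x* = 41.9160.
The Pigouvian tax equals MEC at x*: 12.612 + 1.311×41.9160 = 67.5639.

tax = $67.564 per unit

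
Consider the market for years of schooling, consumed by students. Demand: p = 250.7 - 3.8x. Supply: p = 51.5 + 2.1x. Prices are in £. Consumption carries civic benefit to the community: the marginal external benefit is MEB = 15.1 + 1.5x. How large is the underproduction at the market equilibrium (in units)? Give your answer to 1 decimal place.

Market equilibrium (private): 51.5 + 2.1x = 250.7 - 3.8x → x_m = 33.7627.
Social marginal benefit = demand + MEB = 265.8 - 2.3x.
Set SMB = MC: 265.8 - 2.3x = 51.5 + 2.1x → x* = 48.7045.
Gap = |33.7627 − 48.7045| = 14.9418.

14.9 units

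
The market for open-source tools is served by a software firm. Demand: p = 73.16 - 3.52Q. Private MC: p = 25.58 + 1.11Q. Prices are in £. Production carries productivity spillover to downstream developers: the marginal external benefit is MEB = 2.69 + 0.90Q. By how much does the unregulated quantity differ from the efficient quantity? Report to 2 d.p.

Market equilibrium (private): 25.58 + 1.11Q = 73.16 - 3.52Q → Q_m = 10.2765.
Social marginal cost = private MC − MEB = 22.89 + 0.21Q.
Set SMC = demand: 22.89 + 0.21Q = 73.16 - 3.52Q → Q* = 13.4772.
Gap = |10.2765 − 13.4772| = 3.2007.

3.20 units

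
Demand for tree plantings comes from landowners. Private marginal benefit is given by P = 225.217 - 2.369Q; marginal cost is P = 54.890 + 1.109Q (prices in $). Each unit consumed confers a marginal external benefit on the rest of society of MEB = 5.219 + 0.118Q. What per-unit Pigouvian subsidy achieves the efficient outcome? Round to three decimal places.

Social marginal benefit = demand + MEB = 230.436 - 2.251Q.
Set SMB = MC: 230.436 - 2.251Q = 54.890 + 1.109Q → Q* = 52.2458.
The Pigouvian subsidy equals MEB at Q*: 5.219 + 0.118×52.2458 = 11.3840.

subsidy = $11.384 per unit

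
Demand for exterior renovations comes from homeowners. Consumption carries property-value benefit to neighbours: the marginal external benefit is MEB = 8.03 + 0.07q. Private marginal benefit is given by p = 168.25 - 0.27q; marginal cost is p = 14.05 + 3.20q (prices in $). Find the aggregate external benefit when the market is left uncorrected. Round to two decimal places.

Market equilibrium (private): 14.05 + 3.20q = 168.25 - 0.27q → q_m = 44.4380.
Total external benefit = ∫₀^{q_m} (8.03 + 0.07q) dq = 8.03×44.4380 + ½×0.07×44.4380² = 425.9529.

$425.95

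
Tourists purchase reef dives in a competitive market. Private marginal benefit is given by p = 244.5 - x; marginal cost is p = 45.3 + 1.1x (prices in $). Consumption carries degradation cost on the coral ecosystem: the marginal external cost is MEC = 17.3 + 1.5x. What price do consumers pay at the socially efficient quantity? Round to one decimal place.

Social marginal benefit = demand − MEC = 227.2 - 2.5x.
Set SMB = MC: 227.2 - 2.5x = 45.3 + 1.1x → x* = 50.5278.
Consumer price on the demand curve at x*: 244.5 − 1.0×50.5278 = 193.9722.

P = $194.0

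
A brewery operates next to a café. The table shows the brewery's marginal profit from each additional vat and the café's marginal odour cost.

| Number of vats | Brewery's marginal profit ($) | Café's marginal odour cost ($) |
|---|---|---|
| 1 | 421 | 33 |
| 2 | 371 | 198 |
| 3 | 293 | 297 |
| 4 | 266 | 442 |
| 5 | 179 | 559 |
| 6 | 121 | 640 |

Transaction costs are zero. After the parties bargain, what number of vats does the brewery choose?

Bargaining reaches the level where marginal profit last exceeds marginal odour cost.
That holds through level 2 (371 ≥ 198) but not at 3 (293 < 297).

2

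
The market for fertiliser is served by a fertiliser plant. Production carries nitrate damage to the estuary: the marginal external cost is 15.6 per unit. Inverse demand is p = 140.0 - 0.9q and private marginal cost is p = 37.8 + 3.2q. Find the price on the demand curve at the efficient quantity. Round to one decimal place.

P = 121.0

Social marginal cost = private MC + MEC = 53.4 + 3.2q.
Set SMC = demand: 53.4 + 3.2q = 140.0 - 0.9q → q* = 21.1220.
Consumer price on the demand curve at q*: 140.0 − 0.9×21.1220 = 120.9902.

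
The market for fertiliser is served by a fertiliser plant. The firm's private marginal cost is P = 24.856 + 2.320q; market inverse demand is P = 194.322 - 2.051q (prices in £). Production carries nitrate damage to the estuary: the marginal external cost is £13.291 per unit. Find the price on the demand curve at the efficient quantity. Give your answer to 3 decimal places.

Social marginal cost = private MC + MEC = 38.147 + 2.320q.
Set SMC = demand: 38.147 + 2.320q = 194.322 - 2.051q → q* = 35.7298.
Consumer price on the demand curve at q*: 194.322 − 2.051×35.7298 = 121.0402.

P = £121.040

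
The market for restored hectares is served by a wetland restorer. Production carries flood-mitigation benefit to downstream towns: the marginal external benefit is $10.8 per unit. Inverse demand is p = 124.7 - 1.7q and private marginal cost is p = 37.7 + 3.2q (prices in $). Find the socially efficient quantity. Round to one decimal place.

Social marginal cost = private MC − MEB = 26.9 + 3.2q.
Set SMC = demand: 26.9 + 3.2q = 124.7 - 1.7q → q* = 19.9592.

q* = 20.0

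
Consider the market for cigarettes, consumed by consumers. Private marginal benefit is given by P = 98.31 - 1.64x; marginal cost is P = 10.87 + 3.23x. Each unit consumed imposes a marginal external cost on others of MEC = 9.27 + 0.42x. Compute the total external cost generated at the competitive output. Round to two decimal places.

Market equilibrium (private): 10.87 + 3.23x = 98.31 - 1.64x → x_m = 17.9548.
Total external cost = ∫₀^{x_m} (9.27 + 0.42x) dx = 9.27×17.9548 + ½×0.42×17.9548² = 234.1397.

234.14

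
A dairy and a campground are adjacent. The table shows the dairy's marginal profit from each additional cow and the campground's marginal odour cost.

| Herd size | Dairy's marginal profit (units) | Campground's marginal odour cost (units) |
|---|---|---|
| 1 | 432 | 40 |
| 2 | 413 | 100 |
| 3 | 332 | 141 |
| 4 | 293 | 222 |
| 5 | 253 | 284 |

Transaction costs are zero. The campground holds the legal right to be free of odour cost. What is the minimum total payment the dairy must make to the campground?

Efficient level: marginal profit ≥ marginal odour cost through level 4, so k* = 4.
With the campground holding the right, the dairy must at least compensate total damage at k*: 40 + 100 + 141 + 222 = 503.

503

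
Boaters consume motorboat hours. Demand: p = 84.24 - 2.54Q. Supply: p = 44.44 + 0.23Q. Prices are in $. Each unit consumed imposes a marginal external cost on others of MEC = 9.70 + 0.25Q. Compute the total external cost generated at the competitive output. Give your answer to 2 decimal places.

Market equilibrium (private): 44.44 + 0.23Q = 84.24 - 2.54Q → Q_m = 14.3682.
Total external cost = ∫₀^{Q_m} (9.70 + 0.25Q) dQ = 9.70×14.3682 + ½×0.25×14.3682² = 165.1772.

$165.18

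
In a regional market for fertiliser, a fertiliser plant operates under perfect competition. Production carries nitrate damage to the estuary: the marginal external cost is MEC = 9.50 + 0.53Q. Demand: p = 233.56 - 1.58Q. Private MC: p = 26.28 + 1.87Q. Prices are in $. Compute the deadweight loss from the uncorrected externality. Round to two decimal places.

Market equilibrium (private): 26.28 + 1.87Q = 233.56 - 1.58Q → Q_m = 60.0812.
Social marginal cost = private MC + MEC = 35.78 + 2.40Q.
Set SMC = demand: 35.78 + 2.40Q = 233.56 - 1.58Q → Q* = 49.6935.
Height of the DWL triangle at Q_m is SMC(Q_m) − demand(Q_m) = MEC(Q_m) = 41.3430.
DWL = ½ × 10.3877 × 41.3430 = 214.7293.

DWL = $214.73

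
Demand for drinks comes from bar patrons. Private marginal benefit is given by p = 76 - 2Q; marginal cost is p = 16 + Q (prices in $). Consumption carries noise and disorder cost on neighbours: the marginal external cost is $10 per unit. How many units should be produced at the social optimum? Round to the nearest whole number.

Q* = 17

Social marginal benefit = demand − MEC = 66 - 2Q.
Set SMB = MC: 66 - 2Q = 16 + Q → Q* = 16.6667.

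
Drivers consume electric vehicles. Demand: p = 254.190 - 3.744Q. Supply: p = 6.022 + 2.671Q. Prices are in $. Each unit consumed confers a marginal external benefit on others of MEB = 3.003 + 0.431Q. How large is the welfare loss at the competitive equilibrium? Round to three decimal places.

DWL = $32.350

Market equilibrium (private): 6.022 + 2.671Q = 254.190 - 3.744Q → Q_m = 38.6856.
Social marginal benefit = demand + MEB = 257.193 - 3.313Q.
Set SMB = MC: 257.193 - 3.313Q = 6.022 + 2.671Q → Q* = 41.9738.
Between Q* and Q_m the wedge SMB − MC runs linearly from 0 to MEB(Q_m), so the loss is a triangle.
DWL = ½ × 3.2882 × 19.6765 = 32.3501.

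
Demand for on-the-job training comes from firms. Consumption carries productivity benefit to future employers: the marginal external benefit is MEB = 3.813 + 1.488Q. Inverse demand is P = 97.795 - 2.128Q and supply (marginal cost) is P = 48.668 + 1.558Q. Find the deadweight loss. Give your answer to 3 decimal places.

DWL = 127.181

Market equilibrium (private): 48.668 + 1.558Q = 97.795 - 2.128Q → Q_m = 13.3280.
Social marginal benefit = demand + MEB = 101.608 - 0.640Q.
Set SMB = MC: 101.608 - 0.640Q = 48.668 + 1.558Q → Q* = 24.0855.
The welfare-loss triangle has base |Q_m − Q*| and height MEB(Q_m) (the vertical gap between SMB and MC is zero at Q* and MEB at Q_m).
DWL = ½ × 10.7575 × 23.6451 = 127.1811.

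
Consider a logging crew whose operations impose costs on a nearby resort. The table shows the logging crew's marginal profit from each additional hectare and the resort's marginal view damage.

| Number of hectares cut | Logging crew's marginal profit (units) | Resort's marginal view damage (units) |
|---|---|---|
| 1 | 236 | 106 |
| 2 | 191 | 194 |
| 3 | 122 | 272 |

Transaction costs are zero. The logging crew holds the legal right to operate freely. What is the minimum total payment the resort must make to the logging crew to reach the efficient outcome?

313

Left alone the logging crew would choose level 3 (marginal profit stays positive).
Efficient level: k* = 1 (marginal profit ≥ marginal view damage through 1).
The resort must at least cover the logging crew's forgone profit from cutting 3→1: 191 + 122 = 313.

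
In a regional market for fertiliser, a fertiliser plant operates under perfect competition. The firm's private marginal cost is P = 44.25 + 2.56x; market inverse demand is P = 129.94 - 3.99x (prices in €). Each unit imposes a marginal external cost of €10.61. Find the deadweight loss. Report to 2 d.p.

DWL = €8.59

Market equilibrium (private): 44.25 + 2.56x = 129.94 - 3.99x → x_m = 13.0824.
Social marginal cost = private MC + MEC = 54.86 + 2.56x.
Set SMC = demand: 54.86 + 2.56x = 129.94 - 3.99x → x* = 11.4626.
Between x* and x_m the wedge SMC − demand runs linearly from 0 to MEC(x_m), so the loss is a triangle.
DWL = ½ × 1.6198 × 10.6100 = 8.5930.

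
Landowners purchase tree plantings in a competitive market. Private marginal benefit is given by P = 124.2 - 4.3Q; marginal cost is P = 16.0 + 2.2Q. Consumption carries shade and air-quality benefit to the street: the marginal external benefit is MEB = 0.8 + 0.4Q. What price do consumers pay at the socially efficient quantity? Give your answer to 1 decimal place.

P = 47.4

Social marginal benefit = demand + MEB = 125.0 - 3.9Q.
Set SMB = MC: 125.0 - 3.9Q = 16.0 + 2.2Q → Q* = 17.8689.
Consumer price on the demand curve at Q*: 124.2 − 4.3×17.8689 = 47.3637.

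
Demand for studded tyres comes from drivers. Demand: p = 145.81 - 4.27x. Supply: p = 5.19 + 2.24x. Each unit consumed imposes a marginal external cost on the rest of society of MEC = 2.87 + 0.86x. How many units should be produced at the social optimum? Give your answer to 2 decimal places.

x* = 18.69

Social marginal benefit = demand − MEC = 142.94 - 5.13x.
Set SMB = MC: 142.94 - 5.13x = 5.19 + 2.24x → x* = 18.6906.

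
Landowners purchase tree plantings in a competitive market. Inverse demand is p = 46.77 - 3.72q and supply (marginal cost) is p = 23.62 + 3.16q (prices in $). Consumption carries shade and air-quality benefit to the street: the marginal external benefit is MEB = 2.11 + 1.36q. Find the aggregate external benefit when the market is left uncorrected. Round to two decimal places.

$14.80

Market equilibrium (private): 23.62 + 3.16q = 46.77 - 3.72q → q_m = 3.3648.
Total external benefit = ∫₀^{q_m} (2.11 + 1.36q) dq = 2.11×3.3648 + ½×1.36×3.3648² = 14.7986.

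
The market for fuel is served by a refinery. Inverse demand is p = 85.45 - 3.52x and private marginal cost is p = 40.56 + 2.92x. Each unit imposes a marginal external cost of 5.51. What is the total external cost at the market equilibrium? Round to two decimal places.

38.41

Market equilibrium (private): 40.56 + 2.92x = 85.45 - 3.52x → x_m = 6.9705.
Total external cost = MEC × x_m = 5.51 × 6.9705 = 38.4075.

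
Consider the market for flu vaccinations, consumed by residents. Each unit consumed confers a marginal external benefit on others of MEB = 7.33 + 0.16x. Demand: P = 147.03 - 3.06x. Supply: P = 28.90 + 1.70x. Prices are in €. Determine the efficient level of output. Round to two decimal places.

Social marginal benefit = demand + MEB = 154.36 - 2.90x.
Set SMB = MC: 154.36 - 2.90x = 28.90 + 1.70x → x* = 27.2739.

x* = 27.27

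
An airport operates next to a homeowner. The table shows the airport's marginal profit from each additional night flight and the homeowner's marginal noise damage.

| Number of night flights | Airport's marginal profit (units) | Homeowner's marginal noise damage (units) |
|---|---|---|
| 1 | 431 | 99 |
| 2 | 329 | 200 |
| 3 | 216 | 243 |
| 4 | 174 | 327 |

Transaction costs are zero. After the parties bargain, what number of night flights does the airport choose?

2

Bargaining reaches the level where marginal profit last exceeds marginal noise damage.
That holds through level 2 (329 ≥ 200) but not at 3 (216 < 243).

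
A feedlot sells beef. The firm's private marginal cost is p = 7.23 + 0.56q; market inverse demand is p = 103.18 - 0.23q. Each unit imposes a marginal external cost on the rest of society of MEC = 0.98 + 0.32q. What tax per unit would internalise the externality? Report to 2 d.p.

Social marginal cost = private MC + MEC = 8.21 + 0.88q.
Set SMC = demand: 8.21 + 0.88q = 103.18 - 0.23q → q* = 85.5586.
The Pigouvian tax equals MEC at q*: 0.98 + 0.32×85.5586 = 28.3588.

tax = 28.36 per unit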